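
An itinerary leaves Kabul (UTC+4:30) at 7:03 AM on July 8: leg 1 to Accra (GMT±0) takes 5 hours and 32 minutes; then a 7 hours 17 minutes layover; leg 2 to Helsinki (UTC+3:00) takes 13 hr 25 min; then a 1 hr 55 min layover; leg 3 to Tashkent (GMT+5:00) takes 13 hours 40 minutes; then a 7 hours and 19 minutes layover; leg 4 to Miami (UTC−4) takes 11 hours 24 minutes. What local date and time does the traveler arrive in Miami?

11:05 AM on July 10

Convert departure to UTC: 7:03 AM − 4:30 = 2:33 AM UTC on Jul 8.
Add 5 hours and 32 minutes leg 1 → 8:05 AM UTC.
Add 7 hours and 17 minutes layover in Accra → 3:22 PM UTC.
Add 13 hours and 25 minutes leg 2 → 4:47 AM UTC (Jul 9).
Add 1 hour 55 minutes layover in Helsinki → 6:42 AM UTC.
Add 13 hours 40 minutes leg 3 → 8:22 PM UTC.
Add 7 hours 19 minutes layover in Tashkent → 3:41 AM UTC (Jul 10).
Add 11 hours and 24 minutes leg 4 → 3:05 PM UTC.
Miami is UTC−4:00, so local arrival = 3:05 PM − 4:00 = 11:05 AM on Jul 10.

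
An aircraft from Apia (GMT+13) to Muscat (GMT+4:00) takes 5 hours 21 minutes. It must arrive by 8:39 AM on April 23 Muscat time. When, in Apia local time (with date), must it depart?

12:18 PM on Apr 23

Target arrival in UTC: 8:39 AM − 4:00 = 4:39 AM on Apr 23.
Subtract 5 hours and 21 minutes → departure 11:18 PM UTC on Apr 22.
Apia is UTC+13:00: 11:18 PM + 13:00 = 12:18 PM on Apr 23.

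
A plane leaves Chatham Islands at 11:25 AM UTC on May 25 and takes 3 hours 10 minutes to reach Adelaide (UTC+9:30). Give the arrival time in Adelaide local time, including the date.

Departure is given in UTC: 11:25 AM on May 25.
Add 3 hours 10 minutes → 2:35 PM UTC.
Adelaide is UTC+9:30: 2:35 PM + 9:30 = 12:05 AM on May 26.

12:05 AM on May 26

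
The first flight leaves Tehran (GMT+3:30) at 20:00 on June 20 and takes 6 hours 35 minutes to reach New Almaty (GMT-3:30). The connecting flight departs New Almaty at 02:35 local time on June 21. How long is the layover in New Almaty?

Convert departure to UTC: 20:00 − 3:30 = 16:30 UTC on Jun 20.
Add 6 hours and 35 minutes flight time → 23:05 UTC.
New Almaty is UTC−3:30, so local arrival = 23:05 − 3:30 = 19:35 on Jun 20.
Layover = 02:35 − 19:35 (+1 day) = 7 hours.

7 hours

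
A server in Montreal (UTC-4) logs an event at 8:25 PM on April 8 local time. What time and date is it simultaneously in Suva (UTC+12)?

12:25 PM on Apr 9

Suva is 16:00 ahead of Montreal.
Shift by the zone difference: 8:25 PM + 16:00 = 12:25 PM on Apr 9 in Suva.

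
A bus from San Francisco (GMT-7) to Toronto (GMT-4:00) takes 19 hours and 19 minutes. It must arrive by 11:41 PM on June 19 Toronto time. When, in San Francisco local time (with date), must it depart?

Target arrival in UTC: 11:41 PM + 4:00 = 3:41 AM on Jun 20.
Subtract 19 hours 19 minutes → departure 8:22 AM UTC on Jun 19.
San Francisco is UTC−7:00: 8:22 AM − 7:00 = 1:22 AM on Jun 19.

1:22 AM on Jun 19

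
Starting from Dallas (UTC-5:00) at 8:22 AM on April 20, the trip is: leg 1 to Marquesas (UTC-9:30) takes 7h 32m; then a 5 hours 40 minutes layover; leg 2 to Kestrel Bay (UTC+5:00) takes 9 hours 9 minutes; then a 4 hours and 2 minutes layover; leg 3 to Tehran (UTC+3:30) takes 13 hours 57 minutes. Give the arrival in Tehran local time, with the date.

Convert departure to UTC: 8:22 AM + 5:00 = 1:22 PM UTC on Apr 20.
Add 7 hours 32 minutes leg 1 → 8:54 PM UTC.
Add 5 hours and 40 minutes layover in Marquesas → 2:34 AM UTC (Apr 21).
Add 9 hours and 9 minutes leg 2 → 11:43 AM UTC.
Add 4 hours 2 minutes layover in Kestrel Bay → 3:45 PM UTC.
Add 13 hours 57 minutes leg 3 → 5:42 AM UTC (Apr 22).
Tehran is UTC+3:30, so local arrival = 5:42 AM + 3:30 = 9:12 AM on Apr 22.

9:12 AM on April 22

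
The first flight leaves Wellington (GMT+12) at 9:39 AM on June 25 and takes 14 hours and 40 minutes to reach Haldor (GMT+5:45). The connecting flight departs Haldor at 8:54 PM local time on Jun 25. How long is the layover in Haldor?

2 hours 50 minutes

Convert departure to UTC: 9:39 AM − 12:00 = 9:39 PM UTC on Jun 24.
Add 14 hours 40 minutes flight time → 12:19 PM UTC (Jun 25).
Haldor is UTC+5:45, so local arrival = 12:19 PM + 5:45 = 6:04 PM on Jun 25.
Layover = 8:54 PM − 6:04 PM = 2 hours 50 minutes.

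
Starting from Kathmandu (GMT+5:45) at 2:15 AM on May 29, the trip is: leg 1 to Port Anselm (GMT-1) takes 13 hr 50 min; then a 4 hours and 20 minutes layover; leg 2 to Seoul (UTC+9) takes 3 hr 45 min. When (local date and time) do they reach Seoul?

Convert departure to UTC: 2:15 AM − 5:45 = 8:30 PM UTC on May 28.
Add 13 hours 50 minutes leg 1 → 10:20 AM UTC (May 29).
Add 4 hours and 20 minutes layover in Port Anselm → 2:40 PM UTC.
Add 3 hours 45 minutes leg 2 → 6:25 PM UTC.
Seoul is UTC+9:00, so local arrival = 6:25 PM + 9:00 = 3:25 AM on May 30.

3:25 AM on May 30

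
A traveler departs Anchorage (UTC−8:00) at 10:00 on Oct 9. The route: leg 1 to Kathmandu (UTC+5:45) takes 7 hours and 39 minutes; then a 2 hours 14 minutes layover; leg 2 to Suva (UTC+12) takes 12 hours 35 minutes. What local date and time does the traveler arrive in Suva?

Convert departure to UTC: 10:00 + 8:00 = 18:00 UTC on Oct 9.
Add 7 hours and 39 minutes leg 1 → 01:39 UTC (Oct 10).
Add 2 hours and 14 minutes layover in Kathmandu → 03:53 UTC.
Add 12 hours 35 minutes leg 2 → 16:28 UTC.
Suva is UTC+12:00, so local arrival = 16:28 + 12:00 = 04:28 on Oct 11.

04:28 on October 11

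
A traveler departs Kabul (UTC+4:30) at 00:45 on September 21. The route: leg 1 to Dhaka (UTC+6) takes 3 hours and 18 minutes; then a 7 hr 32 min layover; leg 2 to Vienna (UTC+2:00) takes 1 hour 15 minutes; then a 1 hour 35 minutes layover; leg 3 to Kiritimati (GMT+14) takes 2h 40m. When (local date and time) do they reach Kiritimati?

Convert departure to UTC: 00:45 − 4:30 = 20:15 UTC on Sep 20.
Add 3 hours and 18 minutes leg 1 → 23:33 UTC.
Add 7 hours 32 minutes layover in Dhaka → 07:05 UTC (Sep 21).
Add 1 hour and 15 minutes leg 2 → 08:20 UTC.
Add 1 hour and 35 minutes layover in Vienna → 09:55 UTC.
Add 2 hours 40 minutes leg 3 → 12:35 UTC.
Kiritimati is UTC+14:00, so local arrival = 12:35 + 14:00 = 02:35 on Sep 22.

02:35 on September 22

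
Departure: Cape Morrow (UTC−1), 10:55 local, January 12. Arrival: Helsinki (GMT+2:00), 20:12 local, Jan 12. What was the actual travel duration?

Departure in UTC: 10:55 + 1:00 = 11:55 on Jan 12.
Arrival in UTC: 20:12 − 2:00 = 18:12 on Jan 12.
Elapsed = 18:12 − 11:55 = 6 hours 17 minutes.

6 hours 17 minutes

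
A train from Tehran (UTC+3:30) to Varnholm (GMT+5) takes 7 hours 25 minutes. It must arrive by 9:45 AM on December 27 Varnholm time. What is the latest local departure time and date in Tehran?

12:50 AM on Dec 27

Target arrival in UTC: 9:45 AM − 5:00 = 4:45 AM on Dec 27.
Subtract 7 hours and 25 minutes → departure 9:20 PM UTC on Dec 26.
Tehran is UTC+3:30: 9:20 PM + 3:30 = 12:50 AM on Dec 27.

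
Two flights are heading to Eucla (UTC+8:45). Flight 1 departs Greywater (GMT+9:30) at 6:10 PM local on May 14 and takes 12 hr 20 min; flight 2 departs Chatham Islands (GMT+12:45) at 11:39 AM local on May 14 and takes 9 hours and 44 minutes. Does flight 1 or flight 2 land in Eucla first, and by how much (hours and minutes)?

Flight 1 in UTC: 6:10 PM − 9:30 = 8:40 AM on May 14.
+12 hours 20 minutes → arrive 9:00 PM UTC on May 14.
Flight 2 in UTC: 11:39 AM − 12:45 = 10:54 PM on May 13.
+9 hours 44 minutes → arrive 8:38 AM UTC on May 14.
Flight 2 lands earlier by 12 hours 22 minutes.

the second, by 12 hours 22 minutes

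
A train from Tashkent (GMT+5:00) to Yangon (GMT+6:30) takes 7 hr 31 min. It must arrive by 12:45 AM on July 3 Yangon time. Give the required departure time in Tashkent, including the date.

Target arrival in UTC: 12:45 AM − 6:30 = 6:15 PM on Jul 2.
Subtract 7 hours and 31 minutes → departure 10:44 AM UTC on Jul 2.
Tashkent is UTC+5:00: 10:44 AM + 5:00 = 3:44 PM on Jul 2.

3:44 PM on July 2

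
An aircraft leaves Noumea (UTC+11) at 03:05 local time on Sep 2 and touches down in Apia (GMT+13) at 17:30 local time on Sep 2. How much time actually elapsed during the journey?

12 hours 25 minutes

Apia is 2:00 ahead of Noumea.
Clock-face elapsed time (ignoring zones) is 14 hours 25 minutes.
Actual elapsed = 14 hours 25 minutes − 2:00 = 12 hours 25 minutes.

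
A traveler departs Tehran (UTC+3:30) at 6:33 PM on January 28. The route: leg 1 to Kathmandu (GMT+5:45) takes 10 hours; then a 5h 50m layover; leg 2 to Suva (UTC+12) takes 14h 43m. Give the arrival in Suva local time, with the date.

Convert departure to UTC: 6:33 PM − 3:30 = 3:03 PM UTC on Jan 28.
Add 10 hours leg 1 → 1:03 AM UTC (Jan 29).
Add 5 hours 50 minutes layover in Kathmandu → 6:53 AM UTC.
Add 14 hours 43 minutes leg 2 → 9:36 PM UTC.
Suva is UTC+12:00, so local arrival = 9:36 PM + 12:00 = 9:36 AM on Jan 30.

9:36 AM on January 30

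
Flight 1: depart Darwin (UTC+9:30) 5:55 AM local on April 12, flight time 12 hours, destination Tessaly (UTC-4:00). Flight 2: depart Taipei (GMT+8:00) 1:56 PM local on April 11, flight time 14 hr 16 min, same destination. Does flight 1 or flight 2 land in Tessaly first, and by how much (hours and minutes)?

the second, by 12 hours 13 minutes

Flight 1 in UTC: 5:55 AM − 9:30 = 8:25 PM on Apr 11.
+12 hours → arrive 8:25 AM UTC on Apr 12.
Flight 2 in UTC: 1:56 PM − 8:00 = 5:56 AM on Apr 11.
+14 hours 16 minutes → arrive 8:12 PM UTC on Apr 11.
Flight 2 lands earlier by 12 hours 13 minutes.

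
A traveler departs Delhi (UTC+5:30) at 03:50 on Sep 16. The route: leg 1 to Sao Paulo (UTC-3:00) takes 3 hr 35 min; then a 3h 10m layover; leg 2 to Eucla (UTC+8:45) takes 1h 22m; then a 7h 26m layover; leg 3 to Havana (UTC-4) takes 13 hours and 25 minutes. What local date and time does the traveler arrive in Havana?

Convert departure to UTC: 03:50 − 5:30 = 22:20 UTC on Sep 15.
Add 3 hours and 35 minutes leg 1 → 01:55 UTC (Sep 16).
Add 3 hours and 10 minutes layover in Sao Paulo → 05:05 UTC.
Add 1 hour and 22 minutes leg 2 → 06:27 UTC.
Add 7 hours and 26 minutes layover in Eucla → 13:53 UTC.
Add 13 hours 25 minutes leg 3 → 03:18 UTC (Sep 17).
Havana is UTC−4:00, so local arrival = 03:18 − 4:00 = 23:18 on Sep 16.

23:18 on September 16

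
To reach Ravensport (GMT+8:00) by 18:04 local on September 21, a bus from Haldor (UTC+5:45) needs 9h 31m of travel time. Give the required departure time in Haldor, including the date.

06:18 on September 21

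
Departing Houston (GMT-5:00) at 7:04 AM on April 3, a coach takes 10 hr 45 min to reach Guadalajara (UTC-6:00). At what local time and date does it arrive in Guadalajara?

Convert departure to UTC: 7:04 AM + 5:00 = 12:04 PM UTC on Apr 3.
Add 10 hours 45 minutes travel time → 10:49 PM UTC.
Guadalajara is UTC−6:00, so local arrival = 10:49 PM − 6:00 = 4:49 PM on Apr 3.

4:49 PM on Apr 3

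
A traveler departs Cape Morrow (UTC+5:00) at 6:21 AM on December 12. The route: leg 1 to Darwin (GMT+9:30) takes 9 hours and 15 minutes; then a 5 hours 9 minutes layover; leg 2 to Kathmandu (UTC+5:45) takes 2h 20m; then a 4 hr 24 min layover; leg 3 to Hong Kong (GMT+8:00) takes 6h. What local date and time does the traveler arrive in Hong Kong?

12:29 PM on December 13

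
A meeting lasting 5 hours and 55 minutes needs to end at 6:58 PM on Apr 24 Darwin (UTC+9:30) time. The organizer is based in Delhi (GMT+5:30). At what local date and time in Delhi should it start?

9:03 AM on Apr 24

Target end time in UTC: 6:58 PM − 9:30 = 9:28 AM on Apr 24.
Subtract 5 hours 55 minutes → start 3:33 AM UTC on Apr 24.
Delhi is UTC+5:30: 3:33 AM + 5:30 = 9:03 AM on Apr 24.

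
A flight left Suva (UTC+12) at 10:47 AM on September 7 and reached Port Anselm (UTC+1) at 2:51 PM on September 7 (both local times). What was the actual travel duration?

Departure in UTC: 10:47 AM − 12:00 = 10:47 PM on Sep 6.
Arrival in UTC: 2:51 PM − 1:00 = 1:51 PM on Sep 7.
Elapsed = 1:51 PM − 10:47 PM (+1 day) = 15 hours 4 minutes.

15 hours 4 minutes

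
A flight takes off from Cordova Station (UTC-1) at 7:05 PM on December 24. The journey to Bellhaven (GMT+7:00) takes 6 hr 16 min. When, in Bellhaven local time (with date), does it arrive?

Convert departure to UTC: 7:05 PM + 1:00 = 8:05 PM UTC on Dec 24.
Add 6 hours 16 minutes travel time → 2:21 AM UTC (Dec 25).
Bellhaven is UTC+7:00, so local arrival = 2:21 AM + 7:00 = 9:21 AM on Dec 25.

9:21 AM on December 25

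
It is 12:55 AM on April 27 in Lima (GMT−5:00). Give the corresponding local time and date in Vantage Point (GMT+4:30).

10:25 AM on Apr 27

Vantage Point is 9:30 ahead of Lima.
Shift by the zone difference: 12:55 AM + 9:30 = 10:25 AM on Apr 27 in Vantage Point.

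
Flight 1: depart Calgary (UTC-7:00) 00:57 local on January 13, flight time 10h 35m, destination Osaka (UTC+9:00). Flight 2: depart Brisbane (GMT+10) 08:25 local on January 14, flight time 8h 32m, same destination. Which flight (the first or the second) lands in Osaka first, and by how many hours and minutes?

Flight 1 in UTC: 00:57 + 7:00 = 07:57 on Jan 13.
+10 hours 35 minutes → arrive 18:32 UTC on Jan 13.
Flight 2 in UTC: 08:25 − 10:00 = 22:25 on Jan 13.
+8 hours 32 minutes → arrive 06:57 UTC on Jan 14.
Flight 1 lands earlier by 12 hours 25 minutes.

the first, by 12 hours 25 minutes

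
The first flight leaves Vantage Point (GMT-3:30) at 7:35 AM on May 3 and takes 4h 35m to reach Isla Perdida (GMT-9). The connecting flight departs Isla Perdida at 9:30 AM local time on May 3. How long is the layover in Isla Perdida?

Convert departure to UTC: 7:35 AM + 3:30 = 11:05 AM UTC on May 3.
Add 4 hours and 35 minutes flight time → 3:40 PM UTC.
Isla Perdida is UTC−9:00, so local arrival = 3:40 PM − 9:00 = 6:40 AM on May 3.
Layover = 9:30 AM − 6:40 AM = 2 hours 50 minutes.

2 hours 50 minutes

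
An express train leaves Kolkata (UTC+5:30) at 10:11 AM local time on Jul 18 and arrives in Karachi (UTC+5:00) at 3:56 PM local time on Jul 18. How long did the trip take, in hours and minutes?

Departure in UTC: 10:11 AM − 5:30 = 4:41 AM on Jul 18.
Arrival in UTC: 3:56 PM − 5:00 = 10:56 AM on Jul 18.
Elapsed = 10:56 AM − 4:41 AM = 6 hours 15 minutes.

6 hours 15 minutes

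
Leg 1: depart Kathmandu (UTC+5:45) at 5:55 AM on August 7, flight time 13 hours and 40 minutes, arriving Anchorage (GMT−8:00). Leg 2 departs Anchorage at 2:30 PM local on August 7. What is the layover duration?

Convert departure to UTC: 5:55 AM − 5:45 = 12:10 AM UTC on Aug 7.
Add 13 hours and 40 minutes flight time → 1:50 PM UTC.
Anchorage is UTC−8:00, so local arrival = 1:50 PM − 8:00 = 5:50 AM on Aug 7.
Layover = 2:30 PM − 5:50 AM = 8 hours 40 minutes.

8 hours 40 minutes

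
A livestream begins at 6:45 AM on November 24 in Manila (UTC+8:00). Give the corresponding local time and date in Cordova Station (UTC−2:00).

Cordova Station is 10:00 behind Manila.
Shift by the zone difference: 6:45 AM − 10:00 = 8:45 PM on Nov 23 in Cordova Station.

8:45 PM on Nov 23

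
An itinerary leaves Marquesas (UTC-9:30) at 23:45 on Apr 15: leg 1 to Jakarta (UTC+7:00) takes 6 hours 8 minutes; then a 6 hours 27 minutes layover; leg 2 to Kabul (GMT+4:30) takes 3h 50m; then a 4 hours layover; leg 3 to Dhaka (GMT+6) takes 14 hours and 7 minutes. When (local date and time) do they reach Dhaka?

Convert departure to UTC: 23:45 + 9:30 = 09:15 UTC on Apr 16.
Add 6 hours and 8 minutes leg 1 → 15:23 UTC.
Add 6 hours and 27 minutes layover in Jakarta → 21:50 UTC.
Add 3 hours and 50 minutes leg 2 → 01:40 UTC (Apr 17).
Add 4 hours layover in Kabul → 05:40 UTC.
Add 14 hours and 7 minutes leg 3 → 19:47 UTC.
Dhaka is UTC+6:00, so local arrival = 19:47 + 6:00 = 01:47 on Apr 18.

01:47 on April 18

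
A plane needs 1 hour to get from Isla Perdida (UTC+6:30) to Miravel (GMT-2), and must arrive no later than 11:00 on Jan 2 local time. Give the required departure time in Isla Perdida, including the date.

18:30 on January 2

Target arrival in UTC: 11:00 + 2:00 = 13:00 on Jan 2.
Subtract 1 hour → departure 12:00 UTC on Jan 2.
Isla Perdida is UTC+6:30: 12:00 + 6:30 = 18:30 on Jan 2.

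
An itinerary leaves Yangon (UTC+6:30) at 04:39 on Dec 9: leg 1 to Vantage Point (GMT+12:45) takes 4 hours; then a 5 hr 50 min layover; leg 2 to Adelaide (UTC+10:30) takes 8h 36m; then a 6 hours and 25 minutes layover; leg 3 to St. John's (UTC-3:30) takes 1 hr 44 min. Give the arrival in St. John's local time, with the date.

Convert departure to UTC: 04:39 − 6:30 = 22:09 UTC on Dec 8.
Add 4 hours leg 1 → 02:09 UTC (Dec 9).
Add 5 hours and 50 minutes layover in Vantage Point → 07:59 UTC.
Add 8 hours and 36 minutes leg 2 → 16:35 UTC.
Add 6 hours 25 minutes layover in Adelaide → 23:00 UTC.
Add 1 hour and 44 minutes leg 3 → 00:44 UTC (Dec 10).
St. John's is UTC−3:30, so local arrival = 00:44 − 3:30 = 21:14 on Dec 9.

21:14 on Dec 9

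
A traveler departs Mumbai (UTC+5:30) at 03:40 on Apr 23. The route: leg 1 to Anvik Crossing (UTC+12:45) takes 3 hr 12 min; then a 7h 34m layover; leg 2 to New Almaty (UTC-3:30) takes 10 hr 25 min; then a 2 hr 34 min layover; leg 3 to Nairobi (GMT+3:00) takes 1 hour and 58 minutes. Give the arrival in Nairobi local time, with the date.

Convert departure to UTC: 03:40 − 5:30 = 22:10 UTC on Apr 22.
Add 3 hours and 12 minutes leg 1 → 01:22 UTC (Apr 23).
Add 7 hours and 34 minutes layover in Anvik Crossing → 08:56 UTC.
Add 10 hours 25 minutes leg 2 → 19:21 UTC.
Add 2 hours 34 minutes layover in New Almaty → 21:55 UTC.
Add 1 hour 58 minutes leg 3 → 23:53 UTC.
Nairobi is UTC+3:00, so local arrival = 23:53 + 3:00 = 02:53 on Apr 24.

02:53 on April 24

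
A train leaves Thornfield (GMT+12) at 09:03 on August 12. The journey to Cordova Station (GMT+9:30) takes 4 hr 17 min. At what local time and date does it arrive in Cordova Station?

Convert departure to UTC: 09:03 − 12:00 = 21:03 UTC on Aug 11.
Add 4 hours and 17 minutes travel time → 01:20 UTC (Aug 12).
Cordova Station is UTC+9:30, so local arrival = 01:20 + 9:30 = 10:50 on Aug 12.

10:50 on Aug 12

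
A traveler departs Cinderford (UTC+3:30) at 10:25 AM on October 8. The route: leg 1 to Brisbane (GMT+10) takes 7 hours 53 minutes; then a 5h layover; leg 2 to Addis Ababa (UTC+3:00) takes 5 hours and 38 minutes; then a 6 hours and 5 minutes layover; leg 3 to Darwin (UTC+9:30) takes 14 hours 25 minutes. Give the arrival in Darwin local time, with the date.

7:26 AM on October 10

Convert departure to UTC: 10:25 AM − 3:30 = 6:55 AM UTC on Oct 8.
Add 7 hours 53 minutes leg 1 → 2:48 PM UTC.
Add 5 hours layover in Brisbane → 7:48 PM UTC.
Add 5 hours 38 minutes leg 2 → 1:26 AM UTC (Oct 9).
Add 6 hours and 5 minutes layover in Addis Ababa → 7:31 AM UTC.
Add 14 hours 25 minutes leg 3 → 9:56 PM UTC.
Darwin is UTC+9:30, so local arrival = 9:56 PM + 9:30 = 7:26 AM on Oct 10.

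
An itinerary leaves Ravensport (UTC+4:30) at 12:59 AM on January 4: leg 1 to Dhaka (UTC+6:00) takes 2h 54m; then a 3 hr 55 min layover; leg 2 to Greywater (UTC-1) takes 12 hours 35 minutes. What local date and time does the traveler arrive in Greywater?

Convert departure to UTC: 12:59 AM − 4:30 = 8:29 PM UTC on Jan 3.
Add 2 hours 54 minutes leg 1 → 11:23 PM UTC.
Add 3 hours 55 minutes layover in Dhaka → 3:18 AM UTC (Jan 4).
Add 12 hours 35 minutes leg 2 → 3:53 PM UTC.
Greywater is UTC−1:00, so local arrival = 3:53 PM − 1:00 = 2:53 PM on Jan 4.

2:53 PM on January 4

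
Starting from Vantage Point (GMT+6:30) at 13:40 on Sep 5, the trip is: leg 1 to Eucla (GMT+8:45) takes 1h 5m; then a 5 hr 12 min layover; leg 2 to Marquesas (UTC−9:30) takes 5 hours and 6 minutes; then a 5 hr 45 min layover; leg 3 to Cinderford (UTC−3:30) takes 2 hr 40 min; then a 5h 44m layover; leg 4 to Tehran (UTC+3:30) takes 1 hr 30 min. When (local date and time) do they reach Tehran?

Convert departure to UTC: 13:40 − 6:30 = 07:10 UTC on Sep 5.
Add 1 hour and 5 minutes leg 1 → 08:15 UTC.
Add 5 hours 12 minutes layover in Eucla → 13:27 UTC.
Add 5 hours 6 minutes leg 2 → 18:33 UTC.
Add 5 hours 45 minutes layover in Marquesas → 00:18 UTC (Sep 6).
Add 2 hours 40 minutes leg 3 → 02:58 UTC.
Add 5 hours and 44 minutes layover in Cinderford → 08:42 UTC.
Add 1 hour and 30 minutes leg 4 → 10:12 UTC.
Tehran is UTC+3:30, so local arrival = 10:12 + 3:30 = 13:42 on Sep 6.

13:42 on Sep 6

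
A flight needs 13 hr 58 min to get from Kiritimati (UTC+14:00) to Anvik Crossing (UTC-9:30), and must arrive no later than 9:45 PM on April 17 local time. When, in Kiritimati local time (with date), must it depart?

Target arrival in UTC: 9:45 PM + 9:30 = 7:15 AM on Apr 18.
Subtract 13 hours and 58 minutes → departure 5:17 PM UTC on Apr 17.
Kiritimati is UTC+14:00: 5:17 PM + 14:00 = 7:17 AM on Apr 18.

7:17 AM on April 18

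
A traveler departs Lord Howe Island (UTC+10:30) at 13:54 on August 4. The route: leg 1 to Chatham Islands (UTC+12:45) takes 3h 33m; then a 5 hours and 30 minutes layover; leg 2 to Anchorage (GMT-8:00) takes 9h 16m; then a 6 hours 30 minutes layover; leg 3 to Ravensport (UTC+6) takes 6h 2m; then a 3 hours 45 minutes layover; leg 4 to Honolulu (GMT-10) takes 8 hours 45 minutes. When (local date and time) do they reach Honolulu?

12:45 on August 5

Convert departure to UTC: 13:54 − 10:30 = 03:24 UTC on Aug 4.
Add 3 hours and 33 minutes leg 1 → 06:57 UTC.
Add 5 hours 30 minutes layover in Chatham Islands → 12:27 UTC.
Add 9 hours and 16 minutes leg 2 → 21:43 UTC.
Add 6 hours 30 minutes layover in Anchorage → 04:13 UTC (Aug 5).
Add 6 hours and 2 minutes leg 3 → 10:15 UTC.
Add 3 hours and 45 minutes layover in Ravensport → 14:00 UTC.
Add 8 hours 45 minutes leg 4 → 22:45 UTC.
Honolulu is UTC−10:00, so local arrival = 22:45 − 10:00 = 12:45 on Aug 5.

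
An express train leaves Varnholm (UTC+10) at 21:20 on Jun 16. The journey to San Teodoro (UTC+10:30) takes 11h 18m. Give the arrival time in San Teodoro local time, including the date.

San Teodoro is 0:30 ahead of Varnholm.
After 11 hours 18 minutes it is 08:38 (Jun 17) in Varnholm.
Shift by the zone difference: 08:38 + 0:30 = 09:08 on Jun 17 in San Teodoro.

09:08 on Jun 17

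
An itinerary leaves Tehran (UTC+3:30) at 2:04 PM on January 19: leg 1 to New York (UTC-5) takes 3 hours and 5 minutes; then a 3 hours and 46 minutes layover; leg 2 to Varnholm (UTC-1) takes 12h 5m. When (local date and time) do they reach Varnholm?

4:30 AM on January 20

Convert departure to UTC: 2:04 PM − 3:30 = 10:34 AM UTC on Jan 19.
Add 3 hours and 5 minutes leg 1 → 1:39 PM UTC.
Add 3 hours and 46 minutes layover in New York → 5:25 PM UTC.
Add 12 hours 5 minutes leg 2 → 5:30 AM UTC (Jan 20).
Varnholm is UTC−1:00, so local arrival = 5:30 AM − 1:00 = 4:30 AM on Jan 20.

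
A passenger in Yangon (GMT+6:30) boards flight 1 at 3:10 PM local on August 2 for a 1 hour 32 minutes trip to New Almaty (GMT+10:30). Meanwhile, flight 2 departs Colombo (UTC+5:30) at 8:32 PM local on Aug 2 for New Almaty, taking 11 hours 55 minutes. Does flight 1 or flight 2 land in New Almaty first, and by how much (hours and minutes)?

the first, by 16 hours 45 minutes

Flight 1 in UTC: 3:10 PM − 6:30 = 8:40 AM on Aug 2.
+1 hour 32 minutes → arrive 10:12 AM UTC on Aug 2.
Flight 2 in UTC: 8:32 PM − 5:30 = 3:02 PM on Aug 2.
+11 hours and 55 minutes → arrive 2:57 AM UTC on Aug 3.
Flight 1 lands earlier by 16 hours 45 minutes.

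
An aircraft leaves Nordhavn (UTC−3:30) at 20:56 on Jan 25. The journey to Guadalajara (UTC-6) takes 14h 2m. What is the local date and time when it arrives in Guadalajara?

08:28 on January 26

Guadalajara is 2:30 behind Nordhavn.
After 14 hours and 2 minutes it is 10:58 (Jan 26) in Nordhavn.
Shift by the zone difference: 10:58 − 2:30 = 08:28 on Jan 26 in Guadalajara.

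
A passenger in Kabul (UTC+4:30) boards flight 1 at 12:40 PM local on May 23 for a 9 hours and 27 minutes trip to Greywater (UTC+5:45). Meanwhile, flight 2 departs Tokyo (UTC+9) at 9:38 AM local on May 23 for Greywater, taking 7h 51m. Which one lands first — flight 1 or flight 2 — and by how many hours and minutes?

the second, by 9 hours 8 minutes

Flight 1 in UTC: 12:40 PM − 4:30 = 8:10 AM on May 23.
+9 hours and 27 minutes → arrive 5:37 PM UTC on May 23.
Flight 2 in UTC: 9:38 AM − 9:00 = 12:38 AM on May 23.
+7 hours 51 minutes → arrive 8:29 AM UTC on May 23.
Flight 2 lands earlier by 9 hours 8 minutes.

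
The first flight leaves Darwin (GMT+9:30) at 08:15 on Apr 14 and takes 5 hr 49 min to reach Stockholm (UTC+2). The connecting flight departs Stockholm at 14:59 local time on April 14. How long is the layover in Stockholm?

8 hours 25 minutes

Convert departure to UTC: 08:15 − 9:30 = 22:45 UTC on Apr 13.
Add 5 hours and 49 minutes flight time → 04:34 UTC (Apr 14).
Stockholm is UTC+2:00, so local arrival = 04:34 + 2:00 = 06:34 on Apr 14.
Layover = 14:59 − 06:34 = 8 hours 25 minutes.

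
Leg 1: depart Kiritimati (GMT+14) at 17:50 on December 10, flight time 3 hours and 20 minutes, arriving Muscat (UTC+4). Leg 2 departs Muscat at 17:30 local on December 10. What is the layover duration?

Convert departure to UTC: 17:50 − 14:00 = 03:50 UTC on Dec 10.
Add 3 hours 20 minutes flight time → 07:10 UTC.
Muscat is UTC+4:00, so local arrival = 07:10 + 4:00 = 11:10 on Dec 10.
Layover = 17:30 − 11:10 = 6 hours 20 minutes.

6 hours 20 minutes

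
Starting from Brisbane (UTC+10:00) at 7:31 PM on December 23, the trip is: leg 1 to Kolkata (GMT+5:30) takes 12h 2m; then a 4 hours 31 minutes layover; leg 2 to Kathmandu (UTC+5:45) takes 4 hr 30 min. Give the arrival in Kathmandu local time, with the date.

12:19 PM on Dec 24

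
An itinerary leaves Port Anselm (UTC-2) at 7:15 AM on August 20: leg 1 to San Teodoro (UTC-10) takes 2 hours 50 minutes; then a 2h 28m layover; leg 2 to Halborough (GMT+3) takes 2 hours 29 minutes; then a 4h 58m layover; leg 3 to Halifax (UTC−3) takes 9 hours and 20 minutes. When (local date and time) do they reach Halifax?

Convert departure to UTC: 7:15 AM + 2:00 = 9:15 AM UTC on Aug 20.
Add 2 hours and 50 minutes leg 1 → 12:05 PM UTC.
Add 2 hours 28 minutes layover in San Teodoro → 2:33 PM UTC.
Add 2 hours 29 minutes leg 2 → 5:02 PM UTC.
Add 4 hours 58 minutes layover in Halborough → 10:00 PM UTC.
Add 9 hours and 20 minutes leg 3 → 7:20 AM UTC (Aug 21).
Halifax is UTC−3:00, so local arrival = 7:20 AM − 3:00 = 4:20 AM on Aug 21.

4:20 AM on Aug 21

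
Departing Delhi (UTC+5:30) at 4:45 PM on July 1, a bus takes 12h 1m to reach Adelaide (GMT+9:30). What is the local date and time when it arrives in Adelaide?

8:46 AM on July 2

Convert departure to UTC: 4:45 PM − 5:30 = 11:15 AM UTC on Jul 1.
Add 12 hours and 1 minute travel time → 11:16 PM UTC.
Adelaide is UTC+9:30, so local arrival = 11:16 PM + 9:30 = 8:46 AM on Jul 2.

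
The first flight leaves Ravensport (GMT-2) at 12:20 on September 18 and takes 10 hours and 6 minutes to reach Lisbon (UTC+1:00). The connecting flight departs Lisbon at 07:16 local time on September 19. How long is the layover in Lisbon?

5 hours 50 minutes

Convert departure to UTC: 12:20 + 2:00 = 14:20 UTC on Sep 18.
Add 10 hours and 6 minutes flight time → 00:26 UTC (Sep 19).
Lisbon is UTC+1:00, so local arrival = 00:26 + 1:00 = 01:26 on Sep 19.
Layover = 07:16 − 01:26 = 5 hours 50 minutes.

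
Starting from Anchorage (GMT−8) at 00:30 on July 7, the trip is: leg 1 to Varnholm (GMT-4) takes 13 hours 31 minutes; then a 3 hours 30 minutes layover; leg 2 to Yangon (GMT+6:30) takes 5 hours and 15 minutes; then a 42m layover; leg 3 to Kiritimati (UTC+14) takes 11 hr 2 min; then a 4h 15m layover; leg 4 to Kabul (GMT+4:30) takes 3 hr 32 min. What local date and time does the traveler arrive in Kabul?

Convert departure to UTC: 00:30 + 8:00 = 08:30 UTC on Jul 7.
Add 13 hours and 31 minutes leg 1 → 22:01 UTC.
Add 3 hours 30 minutes layover in Varnholm → 01:31 UTC (Jul 8).
Add 5 hours 15 minutes leg 2 → 06:46 UTC.
Add 42 minutes layover in Yangon → 07:28 UTC.
Add 11 hours 2 minutes leg 3 → 18:30 UTC.
Add 4 hours 15 minutes layover in Kiritimati → 22:45 UTC.
Add 3 hours and 32 minutes leg 4 → 02:17 UTC (Jul 9).
Kabul is UTC+4:30, so local arrival = 02:17 + 4:30 = 06:47 on Jul 9.

06:47 on Jul 9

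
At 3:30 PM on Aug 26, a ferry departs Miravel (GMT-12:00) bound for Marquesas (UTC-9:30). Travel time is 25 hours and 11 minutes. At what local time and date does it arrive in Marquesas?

Convert departure to UTC: 3:30 PM + 12:00 = 3:30 AM UTC on Aug 27.
Add 25 hours and 11 minutes travel time → 4:41 AM UTC (Aug 28).
Marquesas is UTC−9:30, so local arrival = 4:41 AM − 9:30 = 7:11 PM on Aug 27.

7:11 PM on August 27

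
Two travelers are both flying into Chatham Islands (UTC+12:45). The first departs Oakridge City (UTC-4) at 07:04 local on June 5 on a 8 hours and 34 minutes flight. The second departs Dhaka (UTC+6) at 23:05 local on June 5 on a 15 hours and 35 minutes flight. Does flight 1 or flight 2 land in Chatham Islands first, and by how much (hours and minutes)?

Flight 1 in UTC: 07:04 + 4:00 = 11:04 on Jun 5.
+8 hours 34 minutes → arrive 19:38 UTC on Jun 5.
Flight 2 in UTC: 23:05 − 6:00 = 17:05 on Jun 5.
+15 hours 35 minutes → arrive 08:40 UTC on Jun 6.
Flight 1 lands earlier by 13 hours 2 minutes.

the first, by 13 hours 2 minutes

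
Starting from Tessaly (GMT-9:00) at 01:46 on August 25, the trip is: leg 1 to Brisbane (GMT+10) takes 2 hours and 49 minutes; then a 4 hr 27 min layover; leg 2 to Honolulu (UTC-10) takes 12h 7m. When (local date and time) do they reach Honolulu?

20:09 on Aug 25

Convert departure to UTC: 01:46 + 9:00 = 10:46 UTC on Aug 25.
Add 2 hours and 49 minutes leg 1 → 13:35 UTC.
Add 4 hours and 27 minutes layover in Brisbane → 18:02 UTC.
Add 12 hours 7 minutes leg 2 → 06:09 UTC (Aug 26).
Honolulu is UTC−10:00, so local arrival = 06:09 − 10:00 = 20:09 on Aug 25.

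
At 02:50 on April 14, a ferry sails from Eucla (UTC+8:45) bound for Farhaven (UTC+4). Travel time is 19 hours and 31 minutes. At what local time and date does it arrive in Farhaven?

17:36 on Apr 14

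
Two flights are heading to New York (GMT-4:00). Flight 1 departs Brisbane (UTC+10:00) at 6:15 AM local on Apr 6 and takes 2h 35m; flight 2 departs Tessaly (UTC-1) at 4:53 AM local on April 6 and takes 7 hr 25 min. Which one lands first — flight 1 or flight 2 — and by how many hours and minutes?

Flight 1 in UTC: 6:15 AM − 10:00 = 8:15 PM on Apr 5.
+2 hours 35 minutes → arrive 10:50 PM UTC on Apr 5.
Flight 2 in UTC: 4:53 AM + 1:00 = 5:53 AM on Apr 6.
+7 hours 25 minutes → arrive 1:18 PM UTC on Apr 6.
Flight 1 lands earlier by 14 hours 28 minutes.

the first, by 14 hours 28 minutes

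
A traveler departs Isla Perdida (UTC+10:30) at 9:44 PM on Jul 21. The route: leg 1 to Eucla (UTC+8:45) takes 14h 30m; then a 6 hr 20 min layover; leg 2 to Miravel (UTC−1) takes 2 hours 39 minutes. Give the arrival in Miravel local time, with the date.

9:43 AM on Jul 22

Convert departure to UTC: 9:44 PM − 10:30 = 11:14 AM UTC on Jul 21.
Add 14 hours and 30 minutes leg 1 → 1:44 AM UTC (Jul 22).
Add 6 hours and 20 minutes layover in Eucla → 8:04 AM UTC.
Add 2 hours 39 minutes leg 2 → 10:43 AM UTC.
Miravel is UTC−1:00, so local arrival = 10:43 AM − 1:00 = 9:43 AM on Jul 22.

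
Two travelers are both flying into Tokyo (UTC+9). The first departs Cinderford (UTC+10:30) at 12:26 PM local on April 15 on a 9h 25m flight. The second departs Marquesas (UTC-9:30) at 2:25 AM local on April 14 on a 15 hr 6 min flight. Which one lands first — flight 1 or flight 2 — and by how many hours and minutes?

the second, by 8 hours 20 minutes

Flight 1 in UTC: 12:26 PM − 10:30 = 1:56 AM on Apr 15.
+9 hours and 25 minutes → arrive 11:21 AM UTC on Apr 15.
Flight 2 in UTC: 2:25 AM + 9:30 = 11:55 AM on Apr 14.
+15 hours 6 minutes → arrive 3:01 AM UTC on Apr 15.
Flight 2 lands earlier by 8 hours 20 minutes.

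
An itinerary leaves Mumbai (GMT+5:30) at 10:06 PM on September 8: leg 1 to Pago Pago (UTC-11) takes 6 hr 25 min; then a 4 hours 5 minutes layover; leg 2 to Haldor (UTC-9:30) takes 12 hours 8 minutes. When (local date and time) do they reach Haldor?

Convert departure to UTC: 10:06 PM − 5:30 = 4:36 PM UTC on Sep 8.
Add 6 hours 25 minutes leg 1 → 11:01 PM UTC.
Add 4 hours and 5 minutes layover in Pago Pago → 3:06 AM UTC (Sep 9).
Add 12 hours and 8 minutes leg 2 → 3:14 PM UTC.
Haldor is UTC−9:30, so local arrival = 3:14 PM − 9:30 = 5:44 AM on Sep 9.

5:44 AM on September 9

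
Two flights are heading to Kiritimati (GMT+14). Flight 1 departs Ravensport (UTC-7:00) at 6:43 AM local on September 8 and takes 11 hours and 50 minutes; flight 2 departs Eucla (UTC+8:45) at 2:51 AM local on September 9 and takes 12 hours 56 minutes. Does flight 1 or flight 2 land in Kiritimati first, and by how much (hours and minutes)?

Flight 1 in UTC: 6:43 AM + 7:00 = 1:43 PM on Sep 8.
+11 hours and 50 minutes → arrive 1:33 AM UTC on Sep 9.
Flight 2 in UTC: 2:51 AM − 8:45 = 6:06 PM on Sep 8.
+12 hours and 56 minutes → arrive 7:02 AM UTC on Sep 9.
Flight 1 lands earlier by 5 hours 29 minutes.

the first, by 5 hours 29 minutes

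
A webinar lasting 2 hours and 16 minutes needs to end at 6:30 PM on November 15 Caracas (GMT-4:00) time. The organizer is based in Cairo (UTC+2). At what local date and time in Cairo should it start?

10:14 PM on November 15

Target end time in UTC: 6:30 PM + 4:00 = 10:30 PM on Nov 15.
Subtract 2 hours and 16 minutes → start 8:14 PM UTC on Nov 15.
Cairo is UTC+2:00: 8:14 PM + 2:00 = 10:14 PM on Nov 15.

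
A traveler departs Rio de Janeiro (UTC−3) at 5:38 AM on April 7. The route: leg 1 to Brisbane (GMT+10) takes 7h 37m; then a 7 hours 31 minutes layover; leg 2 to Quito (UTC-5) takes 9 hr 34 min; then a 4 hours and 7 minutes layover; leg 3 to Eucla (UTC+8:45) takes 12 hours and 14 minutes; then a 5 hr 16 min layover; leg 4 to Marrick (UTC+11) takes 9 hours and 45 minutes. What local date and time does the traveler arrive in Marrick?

Convert departure to UTC: 5:38 AM + 3:00 = 8:38 AM UTC on Apr 7.
Add 7 hours 37 minutes leg 1 → 4:15 PM UTC.
Add 7 hours and 31 minutes layover in Brisbane → 11:46 PM UTC.
Add 9 hours and 34 minutes leg 2 → 9:20 AM UTC (Apr 8).
Add 4 hours and 7 minutes layover in Quito → 1:27 PM UTC.
Add 12 hours 14 minutes leg 3 → 1:41 AM UTC (Apr 9).
Add 5 hours 16 minutes layover in Eucla → 6:57 AM UTC.
Add 9 hours and 45 minutes leg 4 → 4:42 PM UTC.
Marrick is UTC+11:00, so local arrival = 4:42 PM + 11:00 = 3:42 AM on Apr 10.

3:42 AM on Apr 10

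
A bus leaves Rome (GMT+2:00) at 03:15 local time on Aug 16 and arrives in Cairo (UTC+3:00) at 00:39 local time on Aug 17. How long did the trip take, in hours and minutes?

20 hours 24 minutes

Departure in UTC: 03:15 − 2:00 = 01:15 on Aug 16.
Arrival in UTC: 00:39 − 3:00 = 21:39 on Aug 16.
Elapsed = 21:39 − 01:15 = 20 hours 24 minutes.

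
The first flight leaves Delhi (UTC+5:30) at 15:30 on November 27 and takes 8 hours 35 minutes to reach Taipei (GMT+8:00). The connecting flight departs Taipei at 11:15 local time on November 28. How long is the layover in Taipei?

8 hours 40 minutes

Convert departure to UTC: 15:30 − 5:30 = 10:00 UTC on Nov 27.
Add 8 hours 35 minutes flight time → 18:35 UTC.
Taipei is UTC+8:00, so local arrival = 18:35 + 8:00 = 02:35 on Nov 28.
Layover = 11:15 − 02:35 = 8 hours 40 minutes.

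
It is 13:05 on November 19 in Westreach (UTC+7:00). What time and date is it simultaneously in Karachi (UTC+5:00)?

11:05 on Nov 19

In UTC: 13:05 − 7:00 = 06:05 on Nov 19.
Karachi is UTC+5:00: 06:05 + 5:00 = 11:05 on Nov 19.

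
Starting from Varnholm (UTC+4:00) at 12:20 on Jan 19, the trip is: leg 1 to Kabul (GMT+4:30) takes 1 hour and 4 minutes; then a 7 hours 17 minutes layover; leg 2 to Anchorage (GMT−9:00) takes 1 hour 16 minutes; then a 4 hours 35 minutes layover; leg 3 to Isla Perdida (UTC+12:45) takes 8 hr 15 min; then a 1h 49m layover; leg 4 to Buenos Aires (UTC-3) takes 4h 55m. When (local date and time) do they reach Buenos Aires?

10:31 on January 20

Convert departure to UTC: 12:20 − 4:00 = 08:20 UTC on Jan 19.
Add 1 hour and 4 minutes leg 1 → 09:24 UTC.
Add 7 hours 17 minutes layover in Kabul → 16:41 UTC.
Add 1 hour and 16 minutes leg 2 → 17:57 UTC.
Add 4 hours and 35 minutes layover in Anchorage → 22:32 UTC.
Add 8 hours and 15 minutes leg 3 → 06:47 UTC (Jan 20).
Add 1 hour and 49 minutes layover in Isla Perdida → 08:36 UTC.
Add 4 hours and 55 minutes leg 4 → 13:31 UTC.
Buenos Aires is UTC−3:00, so local arrival = 13:31 − 3:00 = 10:31 on Jan 20.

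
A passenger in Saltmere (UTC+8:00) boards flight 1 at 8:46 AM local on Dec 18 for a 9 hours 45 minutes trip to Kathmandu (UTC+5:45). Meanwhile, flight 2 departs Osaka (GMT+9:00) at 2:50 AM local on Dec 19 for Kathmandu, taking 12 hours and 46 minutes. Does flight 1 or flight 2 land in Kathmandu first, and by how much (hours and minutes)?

Flight 1 in UTC: 8:46 AM − 8:00 = 12:46 AM on Dec 18.
+9 hours and 45 minutes → arrive 10:31 AM UTC on Dec 18.
Flight 2 in UTC: 2:50 AM − 9:00 = 5:50 PM on Dec 18.
+12 hours and 46 minutes → arrive 6:36 AM UTC on Dec 19.
Flight 1 lands earlier by 20 hours 5 minutes.

the first, by 20 hours 5 minutes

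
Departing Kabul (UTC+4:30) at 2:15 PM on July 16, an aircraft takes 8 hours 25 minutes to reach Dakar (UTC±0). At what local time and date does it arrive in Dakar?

6:10 PM on July 16

Dakar is 4:30 behind Kabul.
After 8 hours 25 minutes it is 10:40 PM in Kabul.
Shift by the zone difference: 10:40 PM − 4:30 = 6:10 PM on Jul 16 in Dakar.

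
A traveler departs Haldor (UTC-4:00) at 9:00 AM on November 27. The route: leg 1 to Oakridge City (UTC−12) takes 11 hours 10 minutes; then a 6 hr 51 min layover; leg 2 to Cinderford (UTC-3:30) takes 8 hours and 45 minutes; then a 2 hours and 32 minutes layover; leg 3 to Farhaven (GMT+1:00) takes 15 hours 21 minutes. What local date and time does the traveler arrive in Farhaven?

Convert departure to UTC: 9:00 AM + 4:00 = 1:00 PM UTC on Nov 27.
Add 11 hours 10 minutes leg 1 → 12:10 AM UTC (Nov 28).
Add 6 hours and 51 minutes layover in Oakridge City → 7:01 AM UTC.
Add 8 hours and 45 minutes leg 2 → 3:46 PM UTC.
Add 2 hours and 32 minutes layover in Cinderford → 6:18 PM UTC.
Add 15 hours 21 minutes leg 3 → 9:39 AM UTC (Nov 29).
Farhaven is UTC+1:00, so local arrival = 9:39 AM + 1:00 = 10:39 AM on Nov 29.

10:39 AM on Nov 29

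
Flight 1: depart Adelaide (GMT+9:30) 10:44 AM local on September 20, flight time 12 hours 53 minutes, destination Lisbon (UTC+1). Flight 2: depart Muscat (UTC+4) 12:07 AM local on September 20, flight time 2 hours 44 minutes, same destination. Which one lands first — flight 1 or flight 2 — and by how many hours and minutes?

the second, by 15 hours 16 minutes

Flight 1 in UTC: 10:44 AM − 9:30 = 1:14 AM on Sep 20.
+12 hours 53 minutes → arrive 2:07 PM UTC on Sep 20.
Flight 2 in UTC: 12:07 AM − 4:00 = 8:07 PM on Sep 19.
+2 hours 44 minutes → arrive 10:51 PM UTC on Sep 19.
Flight 2 lands earlier by 15 hours 16 minutes.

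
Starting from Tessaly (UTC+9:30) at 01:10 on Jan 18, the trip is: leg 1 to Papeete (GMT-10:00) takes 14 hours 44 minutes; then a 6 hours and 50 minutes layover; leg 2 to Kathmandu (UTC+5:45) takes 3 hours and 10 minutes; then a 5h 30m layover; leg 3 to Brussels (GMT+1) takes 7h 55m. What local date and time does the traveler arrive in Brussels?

06:49 on January 19

Convert departure to UTC: 01:10 − 9:30 = 15:40 UTC on Jan 17.
Add 14 hours and 44 minutes leg 1 → 06:24 UTC (Jan 18).
Add 6 hours and 50 minutes layover in Papeete → 13:14 UTC.
Add 3 hours 10 minutes leg 2 → 16:24 UTC.
Add 5 hours and 30 minutes layover in Kathmandu → 21:54 UTC.
Add 7 hours 55 minutes leg 3 → 05:49 UTC (Jan 19).
Brussels is UTC+1:00, so local arrival = 05:49 + 1:00 = 06:49 on Jan 19.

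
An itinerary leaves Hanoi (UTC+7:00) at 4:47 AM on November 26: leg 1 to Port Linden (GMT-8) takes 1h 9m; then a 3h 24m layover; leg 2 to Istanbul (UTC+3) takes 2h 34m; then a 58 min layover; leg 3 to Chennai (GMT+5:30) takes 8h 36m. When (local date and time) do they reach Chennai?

Convert departure to UTC: 4:47 AM − 7:00 = 9:47 PM UTC on Nov 25.
Add 1 hour and 9 minutes leg 1 → 10:56 PM UTC.
Add 3 hours and 24 minutes layover in Port Linden → 2:20 AM UTC (Nov 26).
Add 2 hours 34 minutes leg 2 → 4:54 AM UTC.
Add 58 minutes layover in Istanbul → 5:52 AM UTC.
Add 8 hours and 36 minutes leg 3 → 2:28 PM UTC.
Chennai is UTC+5:30, so local arrival = 2:28 PM + 5:30 = 7:58 PM on Nov 26.

7:58 PM on Nov 26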